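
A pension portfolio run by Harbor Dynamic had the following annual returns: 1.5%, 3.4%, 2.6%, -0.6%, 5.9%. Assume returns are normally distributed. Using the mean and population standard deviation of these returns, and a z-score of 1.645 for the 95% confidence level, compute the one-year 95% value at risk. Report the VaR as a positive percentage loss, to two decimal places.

μ = (1.5 + 3.4 + 2.6 − 0.6 + 5.9) / 5 = 12.80 / 5 = 2.5600%
Population σ = √[Σ(r − μ)² / 5] = √[22.9720 / 5] = √4.5944 = 2.1435%
VaR = −(μ − z·σ) = −(2.5600 − 1.645 × 2.1435) = −(-0.9661) = 0.9661%

0.97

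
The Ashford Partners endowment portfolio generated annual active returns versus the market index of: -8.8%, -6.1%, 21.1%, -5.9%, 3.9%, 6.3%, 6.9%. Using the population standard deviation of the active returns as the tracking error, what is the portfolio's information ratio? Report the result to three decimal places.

0.257

r̄ = (-8.8 − 6.1 + 21.1 − 5.9 + 3.9 + 6.3 + 6.9) / 7 = 17.40 / 7 = 2.4857%
Population σ = √[Σ(r − r̄)² / 7] = √[653.9286 / 7] = √93.4184 = 9.6653%
IR = r̄ / tracking error = 2.4857 / 9.6653 = 0.2572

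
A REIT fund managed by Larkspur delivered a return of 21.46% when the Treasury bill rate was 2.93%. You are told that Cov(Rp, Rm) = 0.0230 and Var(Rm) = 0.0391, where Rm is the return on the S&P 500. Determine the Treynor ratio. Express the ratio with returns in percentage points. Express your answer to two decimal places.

31.50

β = Cov / Var = 0.0230 / 0.0391 = 0.5882
Treynor = (Rp − Rf) / β = (21.46% − 2.93%) / 0.5882 = 18.53 / 0.5882 = 31.5029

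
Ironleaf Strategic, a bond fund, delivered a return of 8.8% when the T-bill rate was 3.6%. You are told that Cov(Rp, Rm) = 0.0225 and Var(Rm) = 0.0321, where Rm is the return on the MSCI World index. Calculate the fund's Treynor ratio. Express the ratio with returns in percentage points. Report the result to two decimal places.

β = Cov / Var = 0.0225 / 0.0321 = 0.7009
Treynor = (Rp − Rf) / β = (8.8% − 3.6%) / 0.7009 = 5.20 / 0.7009 = 7.4190

7.42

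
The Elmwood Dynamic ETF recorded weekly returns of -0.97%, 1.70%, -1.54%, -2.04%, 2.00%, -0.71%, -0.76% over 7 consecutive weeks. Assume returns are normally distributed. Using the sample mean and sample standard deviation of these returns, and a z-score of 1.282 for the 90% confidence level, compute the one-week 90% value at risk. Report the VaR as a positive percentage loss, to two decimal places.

r̄ = (-0.97 + 1.7 − 1.54 − 2.04 + 2 − 0.71 − 0.76) / 7 = -0.3314%
Σ(r − r̄)² = 14.6769; sample σ = √(14.6769/6) = 1.5640%
VaR = −(r̄ − z·σ) = −(-0.3314 − 1.282 × 1.5640) = −(-2.3364) = 2.3364%

2.34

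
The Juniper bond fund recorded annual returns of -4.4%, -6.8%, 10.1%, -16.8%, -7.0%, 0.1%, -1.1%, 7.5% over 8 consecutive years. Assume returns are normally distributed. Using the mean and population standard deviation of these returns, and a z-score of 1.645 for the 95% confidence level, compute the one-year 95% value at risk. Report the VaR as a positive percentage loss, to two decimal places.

15.49

r̄ = (-4.4 − 6.8 + 10.1 − 16.8 − 7 + 0.1 − 1.1 + 7.5) / 8 = -18.40 / 8 = -2.3000%
Population std dev = √[514.0000 / 8] = 8.0156%
VaR = −(r̄ − z·σ) = −(-2.3000 − 1.645 × 8.0156) = −(-15.4857) = 15.4857%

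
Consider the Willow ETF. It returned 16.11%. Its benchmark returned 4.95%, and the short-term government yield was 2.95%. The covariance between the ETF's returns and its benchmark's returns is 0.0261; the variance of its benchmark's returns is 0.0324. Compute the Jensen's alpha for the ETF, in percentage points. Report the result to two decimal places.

β = Cov / Var = 0.0261 / 0.0324 = 0.8056
E[R] = Rf + β(Rm − Rf) = 2.95% + 0.8056 × (4.95% − 2.95%) = 4.5612%
α = Rp − E[R] = 16.11% − 4.5612% = 11.5488

11.55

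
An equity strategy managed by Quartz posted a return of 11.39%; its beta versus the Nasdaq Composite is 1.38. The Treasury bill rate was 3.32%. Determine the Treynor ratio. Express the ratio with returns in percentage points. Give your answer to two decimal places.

Treynor = (Rp − Rf) / β = (11.39% − 3.32%) / 1.38 = 8.07 / 1.38 = 5.8478

5.85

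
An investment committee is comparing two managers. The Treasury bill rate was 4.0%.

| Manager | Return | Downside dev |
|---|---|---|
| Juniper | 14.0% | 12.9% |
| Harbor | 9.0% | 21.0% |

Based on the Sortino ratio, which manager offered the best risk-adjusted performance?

Juniper: Sortino ratio = (14.0% − 4.0%) / 12.9% = 0.775
Harbor: Sortino ratio = (9.0% − 4.0%) / 21.0% = 0.238
Highest: Juniper (0.775).

Juniper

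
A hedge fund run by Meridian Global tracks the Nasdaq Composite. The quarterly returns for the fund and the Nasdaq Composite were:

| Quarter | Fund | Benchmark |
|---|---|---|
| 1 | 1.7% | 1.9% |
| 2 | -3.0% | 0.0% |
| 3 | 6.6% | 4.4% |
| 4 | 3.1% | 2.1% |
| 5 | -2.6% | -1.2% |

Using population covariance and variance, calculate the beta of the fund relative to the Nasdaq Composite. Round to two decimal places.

1.82

r̄p = 1.1600%,  r̄m = 1.4400%
Cov = Σ(rp − r̄p)(rm − r̄m) / 5 = 6.7096
Var(rm) = Σ(rm − r̄m)² / 5 = 3.6904
β = Cov / Var = 6.7096 / 3.6904 = 1.8181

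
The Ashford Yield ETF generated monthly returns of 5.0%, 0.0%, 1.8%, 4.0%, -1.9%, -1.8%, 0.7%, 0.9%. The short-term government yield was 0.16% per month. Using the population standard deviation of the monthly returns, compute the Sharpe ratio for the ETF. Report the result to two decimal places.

0.40

Mean return r̄ = 8.70 / 8 = 1.0875%
Σ(r − r̄)² = 42.9288; population σ = √(42.9288/8) = 2.3165%
Sharpe = (r̄ − rf) / σ = (1.0875 − 0.16) / 2.3165 = 0.9275 / 2.3165 = 0.4004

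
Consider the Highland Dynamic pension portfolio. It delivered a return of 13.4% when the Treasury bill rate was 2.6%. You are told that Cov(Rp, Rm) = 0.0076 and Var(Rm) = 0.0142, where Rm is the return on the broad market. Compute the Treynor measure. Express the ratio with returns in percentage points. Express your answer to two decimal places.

20.18

β = Cov / Var = 0.0076 / 0.0142 = 0.5352
Treynor = (Rp − Rf) / β = (13.4% − 2.6%) / 0.5352 = 10.80 / 0.5352 = 20.1794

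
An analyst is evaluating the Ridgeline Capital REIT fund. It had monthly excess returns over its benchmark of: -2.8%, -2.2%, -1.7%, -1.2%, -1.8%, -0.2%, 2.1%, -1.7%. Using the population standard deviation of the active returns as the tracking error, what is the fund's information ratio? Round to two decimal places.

-0.83

μ = (-2.8 − 2.2 − 1.7 − 1.2 − 1.8 − 0.2 + 2.1 − 1.7) / 8 = -1.1875%
Population std dev = √[16.3088 / 8] = 1.4278%
IR = μ / tracking error = -1.1875 / 1.4278 = -0.8317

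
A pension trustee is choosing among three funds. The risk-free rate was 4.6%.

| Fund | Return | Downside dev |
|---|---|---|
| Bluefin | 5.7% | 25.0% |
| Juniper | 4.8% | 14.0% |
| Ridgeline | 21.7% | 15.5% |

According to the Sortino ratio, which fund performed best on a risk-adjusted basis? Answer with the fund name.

Bluefin: Sortino ratio = (5.7% − 4.6%) / 25.0% = 0.044
Juniper: Sortino ratio = (4.8% − 4.6%) / 14.0% = 0.014
Ridgeline: Sortino ratio = (21.7% − 4.6%) / 15.5% = 1.103
Highest: Ridgeline (1.103).

Ridgeline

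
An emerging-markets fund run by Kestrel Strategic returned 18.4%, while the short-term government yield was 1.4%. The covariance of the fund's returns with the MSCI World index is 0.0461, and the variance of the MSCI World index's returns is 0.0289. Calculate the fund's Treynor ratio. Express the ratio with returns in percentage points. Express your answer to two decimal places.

10.66

β = Cov / Var = 0.0461 / 0.0289 = 1.5952
Treynor = (Rp − Rf) / β = (18.4% − 1.4%) / 1.5952 = 17.00 / 1.5952 = 10.6570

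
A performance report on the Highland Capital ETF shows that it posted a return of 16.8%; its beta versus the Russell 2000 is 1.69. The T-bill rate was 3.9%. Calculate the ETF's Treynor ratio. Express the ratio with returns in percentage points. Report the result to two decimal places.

Treynor = (Rp − Rf) / β = (16.8% − 3.9%) / 1.69 = 12.90 / 1.69 = 7.6331

7.63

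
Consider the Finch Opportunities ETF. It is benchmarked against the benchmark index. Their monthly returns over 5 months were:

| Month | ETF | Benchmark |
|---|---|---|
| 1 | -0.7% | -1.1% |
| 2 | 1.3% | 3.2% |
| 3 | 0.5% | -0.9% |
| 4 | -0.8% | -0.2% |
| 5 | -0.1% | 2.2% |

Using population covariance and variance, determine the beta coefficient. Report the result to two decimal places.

0.28

r̄p = 0.0400%,  r̄m = 0.6400%
Cov = Σ(rp − r̄p)(rm − r̄m) / 5 = 0.8584
Var(rm) = Σ(rm − r̄m)² / 5 = 3.0184
β = Cov / Var = 0.8584 / 3.0184 = 0.2844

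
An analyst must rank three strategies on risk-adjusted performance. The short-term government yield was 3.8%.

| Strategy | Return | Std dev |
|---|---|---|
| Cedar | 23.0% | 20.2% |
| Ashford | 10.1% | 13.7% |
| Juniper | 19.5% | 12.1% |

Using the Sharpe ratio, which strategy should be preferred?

Cedar: Sharpe ratio = (23.0% − 3.8%) / 20.2% = 0.950
Ashford: Sharpe ratio = (10.1% − 3.8%) / 13.7% = 0.460
Juniper: Sharpe ratio = (19.5% − 3.8%) / 12.1% = 1.298
Highest: Juniper (1.298).

Juniper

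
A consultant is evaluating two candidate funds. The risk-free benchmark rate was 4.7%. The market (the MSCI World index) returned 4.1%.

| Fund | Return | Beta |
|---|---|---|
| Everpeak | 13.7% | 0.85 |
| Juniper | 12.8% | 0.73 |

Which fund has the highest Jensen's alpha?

Everpeak

Everpeak: α = 13.7% − [4.7% + 0.85 × (4.1% − 4.7%)] = 9.510
Juniper: α = 12.8% − [4.7% + 0.73 × (4.1% − 4.7%)] = 8.538
Highest: Everpeak (9.510).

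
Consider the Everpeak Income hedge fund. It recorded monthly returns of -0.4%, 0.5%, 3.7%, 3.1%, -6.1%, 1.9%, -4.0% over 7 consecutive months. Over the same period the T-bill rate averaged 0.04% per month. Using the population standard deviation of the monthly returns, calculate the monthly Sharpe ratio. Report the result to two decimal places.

Mean return μ = -1.30 / 7 = -0.1857%
Σ(r − μ)² = (-0.4 − (-0.1857))² + (0.5 − (-0.1857))² + (3.7 − (-0.1857))² + … = 80.2886
σ = √[80.2886 / 7] = 3.3867%
Sharpe = (μ − rf) / σ = (-0.1857 − 0.04) / 3.3867 = -0.2257 / 3.3867 = -0.0666

-0.07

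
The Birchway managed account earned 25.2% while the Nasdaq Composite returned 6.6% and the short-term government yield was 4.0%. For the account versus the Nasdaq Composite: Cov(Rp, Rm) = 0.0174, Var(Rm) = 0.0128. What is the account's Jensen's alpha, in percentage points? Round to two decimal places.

β = Cov / Var = 0.0174 / 0.0128 = 1.3594
E[R] = Rf + β(Rm − Rf) = 4.0% + 1.3594 × (6.6% − 4.0%) = 7.5344%
α = Rp − E[R] = 25.2% − 7.5344% = 17.6656

17.67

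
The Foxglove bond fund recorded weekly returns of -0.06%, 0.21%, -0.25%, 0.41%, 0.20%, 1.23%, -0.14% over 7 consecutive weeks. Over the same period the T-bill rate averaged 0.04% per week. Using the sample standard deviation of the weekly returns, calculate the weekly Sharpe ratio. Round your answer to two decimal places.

0.38

Mean return r̄ = 1.600 / 7 = 0.2286%
Σ(r − r̄)² = (-0.06 − 0.2286)² + (0.21 − 0.2286)² + (-0.25 − 0.2286)² + … = 1.4851
σ = √[1.4851 / 6] = 0.4975%
Sharpe = (r̄ − rf) / σ = (0.2286 − 0.04) / 0.4975 = 0.1886 / 0.4975 = 0.3791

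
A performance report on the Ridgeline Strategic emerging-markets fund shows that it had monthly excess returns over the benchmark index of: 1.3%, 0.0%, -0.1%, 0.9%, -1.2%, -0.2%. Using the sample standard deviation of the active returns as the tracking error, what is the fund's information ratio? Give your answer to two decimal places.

r̄ = (1.3 + 0 − 0.1 + 0.9 − 1.2 − 0.2) / 6 = 0.70 / 6 = 0.1167%
Σ(r − r̄)² = 3.9083; sample σ = √(3.9083/5) = 0.8841%
IR = r̄ / tracking error = 0.1167 / 0.8841 = 0.1320

0.13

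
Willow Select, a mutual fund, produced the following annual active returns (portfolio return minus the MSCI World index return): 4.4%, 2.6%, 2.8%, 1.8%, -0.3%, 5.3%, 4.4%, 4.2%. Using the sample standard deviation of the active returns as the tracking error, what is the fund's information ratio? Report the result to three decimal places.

1.738

r̄ = (4.4 + 2.6 + 2.8 + 1.8 − 0.3 + 5.3 + 4.4 + 4.2) / 8 = 25.20 / 8 = 3.1500%
Sample σ = √[Σ(r − r̄)² / 7] = √[23.0000 / 7] = √3.2857 = 1.8126%
IR = r̄ / tracking error = 3.1500 / 1.8126 = 1.7378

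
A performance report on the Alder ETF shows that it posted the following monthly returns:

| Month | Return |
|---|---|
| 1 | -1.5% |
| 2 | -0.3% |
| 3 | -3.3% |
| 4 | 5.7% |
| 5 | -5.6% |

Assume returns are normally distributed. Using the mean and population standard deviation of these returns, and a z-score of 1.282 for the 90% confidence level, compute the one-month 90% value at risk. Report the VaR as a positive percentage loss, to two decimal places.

r̄ = (-1.5 − 0.3 − 3.3 + 5.7 − 5.6) / 5 = -1.0000%
Population std dev = √[72.0800 / 5] = 3.7968%
VaR = −(r̄ − z·σ) = −(-1.0000 − 1.282 × 3.7968) = −(-5.8675) = 5.8675%

5.87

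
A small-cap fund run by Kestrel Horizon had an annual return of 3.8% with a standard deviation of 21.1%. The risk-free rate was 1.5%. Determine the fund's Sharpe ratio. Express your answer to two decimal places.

Sharpe = (Rp − Rf) / σp = (3.8% − 1.5%) / 21.1% = 2.30% / 21.1% = 0.1090

0.11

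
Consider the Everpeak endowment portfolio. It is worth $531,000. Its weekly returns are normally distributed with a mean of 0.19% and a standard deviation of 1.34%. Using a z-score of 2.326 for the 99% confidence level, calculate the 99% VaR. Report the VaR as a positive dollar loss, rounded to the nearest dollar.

Return at the 99% tail: μ − z·σ = 0.19% − 2.326 × 1.34% = 0.19 − 3.11684 = -2.92684%
VaR = −(-2.92684%) × $531,000 = 2.92684% × $531,000 = $15,542

$15,542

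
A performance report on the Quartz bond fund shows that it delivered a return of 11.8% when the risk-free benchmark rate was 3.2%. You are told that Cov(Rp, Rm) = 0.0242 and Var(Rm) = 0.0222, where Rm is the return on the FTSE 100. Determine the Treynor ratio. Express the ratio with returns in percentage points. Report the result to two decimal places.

7.89

β = Cov / Var = 0.0242 / 0.0222 = 1.0901
Treynor = (Rp − Rf) / β = (11.8% − 3.2%) / 1.0901 = 8.60 / 1.0901 = 7.8892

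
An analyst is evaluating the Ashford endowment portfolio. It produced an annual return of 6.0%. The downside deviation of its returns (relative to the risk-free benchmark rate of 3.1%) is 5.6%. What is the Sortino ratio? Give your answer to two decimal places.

Sortino = (Rp − Rf) / σd = (6.0% − 3.1%) / 5.6% = 2.90% / 5.6% = 0.5179

0.52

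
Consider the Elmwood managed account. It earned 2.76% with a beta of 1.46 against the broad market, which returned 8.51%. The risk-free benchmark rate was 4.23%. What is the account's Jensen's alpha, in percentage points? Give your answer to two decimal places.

CAPM expected return = Rf + β(Rm − Rf) = 4.23% + 1.46 × (8.51% − 4.23%) = 4.23 + 1.46 × 4.28 = 10.4788%
Jensen's α = Rp − E[R] = 2.76% − 10.4788% = -7.7188

-7.72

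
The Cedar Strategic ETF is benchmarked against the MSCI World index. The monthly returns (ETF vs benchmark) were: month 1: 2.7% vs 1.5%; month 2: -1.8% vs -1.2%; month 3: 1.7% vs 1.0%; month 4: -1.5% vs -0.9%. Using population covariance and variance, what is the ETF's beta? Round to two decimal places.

1.68

r̄p = 0.2750%,  r̄m = 0.1000%
Cov = Σ(rp − r̄p)(rm − r̄m) / 4 = 2.2875
Var(rm) = Σ(rm − r̄m)² / 4 = 1.3650
β = Cov / Var = 2.2875 / 1.3650 = 1.6758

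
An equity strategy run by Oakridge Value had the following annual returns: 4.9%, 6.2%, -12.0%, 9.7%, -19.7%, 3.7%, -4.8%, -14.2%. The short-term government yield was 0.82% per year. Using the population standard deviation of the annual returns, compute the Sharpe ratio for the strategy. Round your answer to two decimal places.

-0.40

Mean return r̄ = -26.20 / 8 = -3.2750%
Σ(r − r̄)² = 841.1950; population σ = √(841.1950/8) = 10.2542%
Sharpe = (r̄ − rf) / σ = (-3.2750 − 0.82) / 10.2542 = -4.0950 / 10.2542 = -0.3993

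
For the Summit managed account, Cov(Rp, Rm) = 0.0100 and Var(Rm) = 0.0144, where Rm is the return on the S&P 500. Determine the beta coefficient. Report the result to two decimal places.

β = Cov(Rp, Rm) / Var(Rm) = 0.0100 / 0.0144 = 0.6944

0.69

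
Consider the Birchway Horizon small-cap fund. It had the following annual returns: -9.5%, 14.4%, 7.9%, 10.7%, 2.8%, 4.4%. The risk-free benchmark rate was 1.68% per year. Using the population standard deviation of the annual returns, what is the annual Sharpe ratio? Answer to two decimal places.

0.45

Mean return μ = 30.70 / 6 = 5.1167%
Population std dev = √[344.6283 / 6] = 7.5788%
Sharpe = (μ − rf) / σ = (5.1167 − 1.68) / 7.5788 = 3.4367 / 7.5788 = 0.4535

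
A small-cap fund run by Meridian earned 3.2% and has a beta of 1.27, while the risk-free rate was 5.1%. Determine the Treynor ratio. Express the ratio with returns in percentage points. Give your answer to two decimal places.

-1.50

Treynor = (Rp − Rf) / β = (3.2% − 5.1%) / 1.27 = -1.90 / 1.27 = -1.4961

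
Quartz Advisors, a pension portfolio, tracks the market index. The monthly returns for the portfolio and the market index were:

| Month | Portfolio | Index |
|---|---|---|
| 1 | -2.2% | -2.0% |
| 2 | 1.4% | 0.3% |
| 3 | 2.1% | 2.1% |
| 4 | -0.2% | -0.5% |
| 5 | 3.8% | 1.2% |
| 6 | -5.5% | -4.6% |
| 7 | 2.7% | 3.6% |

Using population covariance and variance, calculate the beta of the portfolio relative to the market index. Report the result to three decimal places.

r̄p = 0.3000%,  r̄m = 0.0143%
Cov = Σ(rp − r̄p)(rm − r̄m) / 7 = 6.9829
Var(rm) = Σ(rm − r̄m)² / 7 = 6.3298
β = Cov / Var = 6.9829 / 6.3298 = 1.1032

1.103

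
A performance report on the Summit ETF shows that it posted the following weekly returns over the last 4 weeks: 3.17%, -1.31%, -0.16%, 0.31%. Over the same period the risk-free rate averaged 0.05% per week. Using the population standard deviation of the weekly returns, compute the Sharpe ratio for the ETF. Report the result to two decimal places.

0.27

r̄ = (3.17 − 1.31 − 0.16 + 0.31) / 4 = 0.5025%
Σ(r − r̄)² = (3.17 − 0.5025)² + (-1.31 − 0.5025)² + (-0.16 − 0.5025)² + … = 10.8767
σ = √[10.8767 / 4] = 1.6490%
Sharpe = (r̄ − rf) / σ = (0.5025 − 0.05) / 1.6490 = 0.4525 / 1.6490 = 0.2744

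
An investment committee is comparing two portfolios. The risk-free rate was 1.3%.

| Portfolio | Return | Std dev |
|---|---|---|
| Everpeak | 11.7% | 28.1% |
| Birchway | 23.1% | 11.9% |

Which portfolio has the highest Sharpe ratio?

Birchway

Everpeak: Sharpe ratio = (11.7% − 1.3%) / 28.1% = 0.370
Birchway: Sharpe ratio = (23.1% − 1.3%) / 11.9% = 1.832
Highest: Birchway (1.832).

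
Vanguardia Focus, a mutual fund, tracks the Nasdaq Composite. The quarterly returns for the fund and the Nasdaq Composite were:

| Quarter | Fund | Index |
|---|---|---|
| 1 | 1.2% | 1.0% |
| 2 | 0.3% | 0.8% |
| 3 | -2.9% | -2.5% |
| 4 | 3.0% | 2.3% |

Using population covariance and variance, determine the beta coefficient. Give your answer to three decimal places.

r̄p = 0.4000%,  r̄m = 0.4000%
Cov = Σ(rp − r̄p)(rm − r̄m) / 4 = 3.7375
Var(rm) = Σ(rm − r̄m)² / 4 = 3.1350
β = Cov / Var = 3.7375 / 3.1350 = 1.1922

1.192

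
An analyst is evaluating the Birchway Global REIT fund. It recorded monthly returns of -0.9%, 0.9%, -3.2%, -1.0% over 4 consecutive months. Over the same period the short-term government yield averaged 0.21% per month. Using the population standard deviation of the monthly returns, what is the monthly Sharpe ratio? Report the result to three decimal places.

r̄ = (-0.9 + 0.9 − 3.2 − 1) / 4 = -1.0500%
Population σ = √[Σ(r − r̄)² / 4] = √[8.4500 / 4] = √2.1125 = 1.4534%
Sharpe = (r̄ − rf) / σ = (-1.0500 − 0.21) / 1.4534 = -1.2600 / 1.4534 = -0.8669

-0.867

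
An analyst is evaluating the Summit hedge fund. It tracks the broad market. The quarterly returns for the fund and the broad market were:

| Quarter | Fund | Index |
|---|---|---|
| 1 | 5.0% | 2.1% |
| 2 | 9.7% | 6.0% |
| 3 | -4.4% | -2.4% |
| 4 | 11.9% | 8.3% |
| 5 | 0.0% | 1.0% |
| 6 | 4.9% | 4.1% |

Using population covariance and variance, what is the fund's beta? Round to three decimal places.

r̄p = 4.5167%,  r̄m = 3.1833%
Cov = Σ(rp − r̄p)(rm − r̄m) / 6 = 18.6419
Var(rm) = Σ(rm − r̄m)² / 6 = 12.0114
β = Cov / Var = 18.6419 / 12.0114 = 1.5520

1.552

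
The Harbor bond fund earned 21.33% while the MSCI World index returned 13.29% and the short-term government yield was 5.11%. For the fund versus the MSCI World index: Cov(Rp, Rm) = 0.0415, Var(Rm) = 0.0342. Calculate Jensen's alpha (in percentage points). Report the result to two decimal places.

6.29

β = Cov / Var = 0.0415 / 0.0342 = 1.2135
E[R] = Rf + β(Rm − Rf) = 5.11% + 1.2135 × (13.29% − 5.11%) = 15.0364%
α = Rp − E[R] = 21.33% − 15.0364% = 6.2936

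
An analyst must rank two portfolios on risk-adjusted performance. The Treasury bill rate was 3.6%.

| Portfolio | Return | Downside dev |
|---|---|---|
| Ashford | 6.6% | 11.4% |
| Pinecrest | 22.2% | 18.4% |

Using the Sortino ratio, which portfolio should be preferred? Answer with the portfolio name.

Ashford: Sortino ratio = (6.6% − 3.6%) / 11.4% = 0.263
Pinecrest: Sortino ratio = (22.2% − 3.6%) / 18.4% = 1.011
Highest: Pinecrest (1.011).

Pinecrest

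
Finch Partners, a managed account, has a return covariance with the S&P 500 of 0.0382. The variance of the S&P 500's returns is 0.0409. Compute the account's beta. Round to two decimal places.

β = Cov(Rp, Rm) / Var(Rm) = 0.0382 / 0.0409 = 0.9340

0.93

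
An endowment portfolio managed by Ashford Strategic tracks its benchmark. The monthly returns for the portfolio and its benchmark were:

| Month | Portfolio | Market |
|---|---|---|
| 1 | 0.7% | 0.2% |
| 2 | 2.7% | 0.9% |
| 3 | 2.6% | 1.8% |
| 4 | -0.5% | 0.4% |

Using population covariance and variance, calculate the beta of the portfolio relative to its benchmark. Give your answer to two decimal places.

1.64

r̄p = 1.3750%,  r̄m = 0.8250%
Cov = Σ(rp − r̄p)(rm − r̄m) / 4 = 0.6281
Var(rm) = Σ(rm − r̄m)² / 4 = 0.3819
β = Cov / Var = 0.6281 / 0.3819 = 1.6447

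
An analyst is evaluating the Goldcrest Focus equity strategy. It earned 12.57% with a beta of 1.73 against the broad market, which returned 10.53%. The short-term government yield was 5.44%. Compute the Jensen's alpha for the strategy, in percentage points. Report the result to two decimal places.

CAPM expected return = Rf + β(Rm − Rf) = 5.44% + 1.73 × (10.53% − 5.44%) = 5.44 + 1.73 × 5.09 = 14.2457%
Jensen's α = Rp − E[R] = 12.57% − 14.2457% = -1.6757

-1.68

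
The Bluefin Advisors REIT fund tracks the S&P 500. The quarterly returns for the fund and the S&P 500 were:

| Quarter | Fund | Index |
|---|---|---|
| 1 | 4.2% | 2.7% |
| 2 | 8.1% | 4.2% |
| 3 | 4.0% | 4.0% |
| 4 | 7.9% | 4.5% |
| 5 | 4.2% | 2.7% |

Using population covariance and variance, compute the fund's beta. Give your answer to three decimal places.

r̄p = 5.6800%,  r̄m = 3.6200%
Cov = Σ(rp − r̄p)(rm − r̄m) / 5 = 1.0884
Var(rm) = Σ(rm − r̄m)² / 5 = 0.5896
β = Cov / Var = 1.0884 / 0.5896 = 1.8460

1.846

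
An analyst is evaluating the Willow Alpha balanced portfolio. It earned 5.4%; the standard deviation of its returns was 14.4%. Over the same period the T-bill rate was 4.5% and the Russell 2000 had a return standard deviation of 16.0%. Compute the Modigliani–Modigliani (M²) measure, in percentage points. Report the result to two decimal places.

Sharpe = (Rp − Rf) / σp = (5.4% − 4.5%) / 14.4% = 0.0625
M² = Rf + Sharpe × σm = 4.5% + 0.0625 × 16.0% = 5.5000%

5.50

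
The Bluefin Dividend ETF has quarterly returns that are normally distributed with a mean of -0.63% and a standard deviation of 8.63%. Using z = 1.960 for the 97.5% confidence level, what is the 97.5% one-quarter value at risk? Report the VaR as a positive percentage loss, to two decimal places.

17.54

VaR (as % loss) = −(μ − z·σ) = −(-0.63% − 1.960 × 8.63%) = −(-17.5448%) = 17.5448%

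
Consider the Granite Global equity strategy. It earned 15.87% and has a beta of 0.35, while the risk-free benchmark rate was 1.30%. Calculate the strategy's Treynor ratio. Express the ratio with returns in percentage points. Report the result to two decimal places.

Treynor = (Rp − Rf) / β = (15.87% − 1.30%) / 0.35 = 14.57 / 0.35 = 41.6286

41.63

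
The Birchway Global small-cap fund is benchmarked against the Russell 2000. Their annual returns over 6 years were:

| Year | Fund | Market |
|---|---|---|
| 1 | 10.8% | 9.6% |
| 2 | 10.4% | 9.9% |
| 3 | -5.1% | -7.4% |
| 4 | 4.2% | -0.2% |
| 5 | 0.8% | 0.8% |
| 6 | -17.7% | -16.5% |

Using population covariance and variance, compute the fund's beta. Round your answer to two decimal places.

r̄p = 0.5667%,  r̄m = -0.6333%
Cov = Σ(rp − r̄p)(rm − r̄m) / 6 = 89.7306
Var(rm) = Σ(rm − r̄m)² / 6 = 85.9089
β = Cov / Var = 89.7306 / 85.9089 = 1.0445

1.04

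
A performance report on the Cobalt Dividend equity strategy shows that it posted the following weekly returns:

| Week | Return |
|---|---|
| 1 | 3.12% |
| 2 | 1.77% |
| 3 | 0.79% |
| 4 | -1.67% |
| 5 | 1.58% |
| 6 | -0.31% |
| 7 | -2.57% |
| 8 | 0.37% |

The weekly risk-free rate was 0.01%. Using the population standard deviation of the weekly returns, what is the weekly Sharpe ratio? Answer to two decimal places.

r̄ = (3.12 + 1.77 + 0.79 − 1.67 + 1.58 − 0.31 − 2.57 + 0.37) / 8 = 3.080 / 8 = 0.3850%
Population std dev = √[24.4288 / 8] = 1.7475%
Sharpe = (r̄ − rf) / σ = (0.3850 − 0.01) / 1.7475 = 0.3750 / 1.7475 = 0.2146

0.21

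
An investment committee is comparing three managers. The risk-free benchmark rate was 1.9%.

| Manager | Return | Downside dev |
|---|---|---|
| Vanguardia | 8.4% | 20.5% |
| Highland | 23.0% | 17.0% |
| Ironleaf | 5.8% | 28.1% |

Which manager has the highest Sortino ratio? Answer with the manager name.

Highland

Vanguardia: Sortino ratio = (8.4% − 1.9%) / 20.5% = 0.317
Highland: Sortino ratio = (23.0% − 1.9%) / 17.0% = 1.241
Ironleaf: Sortino ratio = (5.8% − 1.9%) / 28.1% = 0.139
Highest: Highland (1.241).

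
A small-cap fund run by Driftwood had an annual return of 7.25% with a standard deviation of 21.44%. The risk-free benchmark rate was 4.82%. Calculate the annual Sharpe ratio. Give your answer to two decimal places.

Sharpe = (Rp − Rf) / σp = (7.25% − 4.82%) / 21.44% = 2.43% / 21.44% = 0.1133

0.11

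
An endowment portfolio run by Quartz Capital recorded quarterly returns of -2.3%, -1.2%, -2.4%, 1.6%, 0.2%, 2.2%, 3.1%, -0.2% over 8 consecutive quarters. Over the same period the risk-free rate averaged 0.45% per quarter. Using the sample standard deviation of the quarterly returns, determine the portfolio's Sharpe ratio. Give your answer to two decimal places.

-0.16

Mean return r̄ = 1.00 / 8 = 0.1250%
Σ(r − r̄)² = 29.4550; sample σ = √(29.4550/7) = 2.0513%
Sharpe = (r̄ − rf) / σ = (0.1250 − 0.45) / 2.0513 = -0.3250 / 2.0513 = -0.1584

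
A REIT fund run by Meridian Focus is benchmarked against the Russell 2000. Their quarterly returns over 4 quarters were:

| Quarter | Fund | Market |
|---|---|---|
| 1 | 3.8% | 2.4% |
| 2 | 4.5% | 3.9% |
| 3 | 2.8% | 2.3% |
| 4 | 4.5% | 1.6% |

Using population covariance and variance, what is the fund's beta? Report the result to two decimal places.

0.19

r̄p = 3.9000%,  r̄m = 2.5500%
Cov = Σ(rp − r̄p)(rm − r̄m) / 4 = 0.1325
Var(rm) = Σ(rm − r̄m)² / 4 = 0.7025
β = Cov / Var = 0.1325 / 0.7025 = 0.1886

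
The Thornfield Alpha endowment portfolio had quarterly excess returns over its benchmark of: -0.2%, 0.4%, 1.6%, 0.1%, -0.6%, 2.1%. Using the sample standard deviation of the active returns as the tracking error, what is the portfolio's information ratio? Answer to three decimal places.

0.535

Mean return μ = 3.40 / 6 = 0.5667%
Σ(r − μ)² = (-0.2 − 0.5667)² + (0.4 − 0.5667)² + … = 5.6133
σ = √[5.6133 / 5] = 1.0596%
IR = μ / tracking error = 0.5667 / 1.0596 = 0.5348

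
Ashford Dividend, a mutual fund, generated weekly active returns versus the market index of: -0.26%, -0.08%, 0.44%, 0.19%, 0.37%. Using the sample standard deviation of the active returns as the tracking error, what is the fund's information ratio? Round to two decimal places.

μ = (-0.26 − 0.08 + 0.44 + 0.19 + 0.37) / 5 = 0.1320%
Σ(r − μ)² = (-0.26 − 0.1320)² + (-0.08 − 0.1320)² + … = 0.3535
sample σ = √(0.3535 / 4) = √0.0884 = 0.2973%
IR = μ / tracking error = 0.1320 / 0.2973 = 0.4440

0.44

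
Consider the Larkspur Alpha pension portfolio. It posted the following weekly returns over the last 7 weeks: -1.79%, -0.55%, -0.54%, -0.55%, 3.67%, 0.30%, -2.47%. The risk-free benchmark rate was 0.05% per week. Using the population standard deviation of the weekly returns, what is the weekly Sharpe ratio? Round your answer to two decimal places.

Mean return r̄ = -1.930 / 7 = -0.2757%
Population σ = √[Σ(r − r̄)² / 7] = √[23.2284 / 7] = √3.3183 = 1.8216%
Sharpe = (r̄ − rf) / σ = (-0.2757 − 0.05) / 1.8216 = -0.3257 / 1.8216 = -0.1788

-0.18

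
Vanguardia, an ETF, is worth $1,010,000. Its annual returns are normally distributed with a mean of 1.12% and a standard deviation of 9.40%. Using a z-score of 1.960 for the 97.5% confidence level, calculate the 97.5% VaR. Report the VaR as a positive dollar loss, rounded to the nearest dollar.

$174,770

Return at the 97.5% tail: μ − z·σ = 1.12% − 1.960 × 9.40% = 1.12 − 18.4240 = -17.3040%
VaR = −(-17.3040%) × $1,010,000 = 17.3040% × $1,010,000 = $174,770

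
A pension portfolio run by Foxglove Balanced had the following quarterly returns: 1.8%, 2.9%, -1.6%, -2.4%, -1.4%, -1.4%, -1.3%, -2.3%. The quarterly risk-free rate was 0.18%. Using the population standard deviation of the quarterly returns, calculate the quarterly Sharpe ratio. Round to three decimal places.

-0.488

Mean return μ = -5.70 / 8 = -0.7125%
Population std dev = √[26.8088 / 8] = 1.8306%
Sharpe = (μ − rf) / σ = (-0.7125 − 0.18) / 1.8306 = -0.8925 / 1.8306 = -0.4875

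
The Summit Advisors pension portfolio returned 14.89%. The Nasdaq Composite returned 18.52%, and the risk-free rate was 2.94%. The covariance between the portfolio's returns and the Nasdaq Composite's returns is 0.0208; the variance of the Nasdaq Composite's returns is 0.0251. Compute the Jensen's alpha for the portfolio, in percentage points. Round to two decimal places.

β = Cov / Var = 0.0208 / 0.0251 = 0.8287
E[R] = Rf + β(Rm − Rf) = 2.94% + 0.8287 × (18.52% − 2.94%) = 15.8511%
α = Rp − E[R] = 14.89% − 15.8511% = -0.9611

-0.96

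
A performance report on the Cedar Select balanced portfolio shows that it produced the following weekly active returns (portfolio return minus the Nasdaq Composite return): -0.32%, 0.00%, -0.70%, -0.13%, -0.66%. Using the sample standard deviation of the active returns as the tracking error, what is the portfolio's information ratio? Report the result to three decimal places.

Mean return μ = -1.810 / 5 = -0.3620%
Σ(r − μ)² = 0.3897; sample σ = √(0.3897/4) = 0.3121%
IR = μ / tracking error = -0.3620 / 0.3121 = -1.1599

-1.160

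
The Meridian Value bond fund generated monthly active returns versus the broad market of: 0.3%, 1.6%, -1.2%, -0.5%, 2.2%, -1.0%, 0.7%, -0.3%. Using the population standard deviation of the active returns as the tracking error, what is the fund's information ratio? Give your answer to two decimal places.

0.20

μ = (0.3 + 1.6 − 1.2 − 0.5 + 2.2 − 1 + 0.7 − 0.3) / 8 = 1.80 / 8 = 0.2250%
Population std dev = √[10.3550 / 8] = 1.1377%
IR = μ / tracking error = 0.2250 / 1.1377 = 0.1978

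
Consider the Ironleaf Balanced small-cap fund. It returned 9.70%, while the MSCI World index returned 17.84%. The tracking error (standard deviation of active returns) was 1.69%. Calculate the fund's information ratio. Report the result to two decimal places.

-4.82

IR = (Rp − Rb) / TE = (9.70% − 17.84%) / 1.69% = -8.14% / 1.69% = -4.8166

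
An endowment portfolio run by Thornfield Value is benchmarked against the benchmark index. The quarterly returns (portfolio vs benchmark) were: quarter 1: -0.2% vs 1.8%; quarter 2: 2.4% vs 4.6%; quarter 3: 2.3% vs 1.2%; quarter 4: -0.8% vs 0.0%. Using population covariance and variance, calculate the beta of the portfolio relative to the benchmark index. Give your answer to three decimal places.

0.562

r̄p = 0.9250%,  r̄m = 1.9000%
Cov = Σ(rp − r̄p)(rm − r̄m) / 4 = 1.6025
Var(rm) = Σ(rm − r̄m)² / 4 = 2.8500
β = Cov / Var = 1.6025 / 2.8500 = 0.5623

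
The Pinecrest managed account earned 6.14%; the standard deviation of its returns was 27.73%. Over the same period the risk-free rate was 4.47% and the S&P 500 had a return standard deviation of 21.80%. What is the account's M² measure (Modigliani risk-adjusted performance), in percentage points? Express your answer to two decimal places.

5.78

Sharpe = (Rp − Rf) / σp = (6.14% − 4.47%) / 27.73% = 0.0602
M² = Rf + Sharpe × σm = 4.47% + 0.0602 × 21.80% = 5.7824%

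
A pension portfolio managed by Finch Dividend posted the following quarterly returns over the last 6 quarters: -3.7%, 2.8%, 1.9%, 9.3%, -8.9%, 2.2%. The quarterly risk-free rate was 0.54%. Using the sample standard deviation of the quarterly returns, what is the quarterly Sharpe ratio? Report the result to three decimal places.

μ = (-3.7 + 2.8 + 1.9 + 9.3 − 8.9 + 2.2) / 6 = 3.60 / 6 = 0.6000%
Σ(r − μ)² = 193.5200; sample σ = √(193.5200/5) = 6.2213%
Sharpe = (μ − rf) / σ = (0.6000 − 0.54) / 6.2213 = 0.0600 / 6.2213 = 0.0096

0.010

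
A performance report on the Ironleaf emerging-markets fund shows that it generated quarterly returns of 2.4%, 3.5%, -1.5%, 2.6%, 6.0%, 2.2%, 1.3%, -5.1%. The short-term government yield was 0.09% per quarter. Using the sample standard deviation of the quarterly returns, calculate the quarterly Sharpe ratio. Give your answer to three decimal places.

Mean return r̄ = 11.40 / 8 = 1.4250%
Sample std dev = √[79.3150 / 7] = 3.3661%
Sharpe = (r̄ − rf) / σ = (1.4250 − 0.09) / 3.3661 = 1.3350 / 3.3661 = 0.3966

0.397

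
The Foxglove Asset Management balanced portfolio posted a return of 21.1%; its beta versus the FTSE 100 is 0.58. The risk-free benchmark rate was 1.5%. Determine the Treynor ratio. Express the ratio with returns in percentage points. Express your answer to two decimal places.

Treynor = (Rp − Rf) / β = (21.1% − 1.5%) / 0.58 = 19.60 / 0.58 = 33.7931

33.79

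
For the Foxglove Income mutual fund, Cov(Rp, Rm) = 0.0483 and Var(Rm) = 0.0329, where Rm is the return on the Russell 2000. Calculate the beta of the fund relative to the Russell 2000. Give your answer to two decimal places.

1.47

β = Cov(Rp, Rm) / Var(Rm) = 0.0483 / 0.0329 = 1.4681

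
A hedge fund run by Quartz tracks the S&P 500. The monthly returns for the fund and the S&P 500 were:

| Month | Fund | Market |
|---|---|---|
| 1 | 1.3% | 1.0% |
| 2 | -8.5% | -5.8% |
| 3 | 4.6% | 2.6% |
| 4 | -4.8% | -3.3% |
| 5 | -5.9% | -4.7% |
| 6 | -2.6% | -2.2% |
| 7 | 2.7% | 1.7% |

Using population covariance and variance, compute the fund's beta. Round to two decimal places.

r̄p = -1.8857%,  r̄m = -1.5286%
Cov = Σ(rp − r̄p)(rm − r̄m) / 7 = 13.7518
Var(rm) = Σ(rm − r̄m)² / 7 = 9.3935
β = Cov / Var = 13.7518 / 9.3935 = 1.4640

1.46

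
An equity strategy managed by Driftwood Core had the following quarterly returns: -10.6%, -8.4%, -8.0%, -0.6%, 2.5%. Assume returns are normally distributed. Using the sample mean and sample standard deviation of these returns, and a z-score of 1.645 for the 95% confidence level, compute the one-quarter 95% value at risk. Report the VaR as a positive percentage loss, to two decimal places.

r̄ = (-10.6 − 8.4 − 8 − 0.6 + 2.5) / 5 = -5.0200%
Σ(r − r̄)² = 127.5280; sample σ = √(127.5280/4) = 5.6464%
VaR = −(r̄ − z·σ) = −(-5.0200 − 1.645 × 5.6464) = −(-14.3083) = 14.3083%

14.31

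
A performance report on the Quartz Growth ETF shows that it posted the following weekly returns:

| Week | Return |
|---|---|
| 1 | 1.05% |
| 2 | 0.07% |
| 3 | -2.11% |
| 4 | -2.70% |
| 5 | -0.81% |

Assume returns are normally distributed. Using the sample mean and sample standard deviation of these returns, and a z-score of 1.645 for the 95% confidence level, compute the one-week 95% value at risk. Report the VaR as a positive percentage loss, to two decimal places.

μ = (1.05 + 0.07 − 2.11 − 2.7 − 0.81) / 5 = -0.9000%
Sample σ = √[Σ(r − μ)² / 4] = √[9.4556 / 4] = √2.3639 = 1.5375%
VaR = −(μ − z·σ) = −(-0.9000 − 1.645 × 1.5375) = −(-3.4292) = 3.4292%

3.43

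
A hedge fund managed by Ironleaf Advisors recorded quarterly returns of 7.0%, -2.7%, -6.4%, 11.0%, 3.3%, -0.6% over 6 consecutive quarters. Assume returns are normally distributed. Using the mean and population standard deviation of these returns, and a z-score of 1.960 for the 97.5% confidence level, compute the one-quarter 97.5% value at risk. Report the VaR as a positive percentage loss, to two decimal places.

9.58

r̄ = (7 − 2.7 − 6.4 + 11 + 3.3 − 0.6) / 6 = 1.9333%
Σ(r − r̄)² = (7 − 1.9333)² + (-2.7 − 1.9333)² + (-6.4 − 1.9333)² + … = 207.0733
σ = √[207.0733 / 6] = 5.8747%
VaR = −(r̄ − z·σ) = −(1.9333 − 1.960 × 5.8747) = −(-9.5811) = 9.5811%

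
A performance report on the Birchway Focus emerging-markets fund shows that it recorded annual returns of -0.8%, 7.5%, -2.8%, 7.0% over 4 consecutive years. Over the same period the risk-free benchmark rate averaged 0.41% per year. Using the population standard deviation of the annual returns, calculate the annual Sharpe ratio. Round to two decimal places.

Mean return r̄ = 10.90 / 4 = 2.7250%
Population std dev = √[84.0275 / 4] = 4.5833%
Sharpe = (r̄ − rf) / σ = (2.7250 − 0.41) / 4.5833 = 2.3150 / 4.5833 = 0.5051

0.51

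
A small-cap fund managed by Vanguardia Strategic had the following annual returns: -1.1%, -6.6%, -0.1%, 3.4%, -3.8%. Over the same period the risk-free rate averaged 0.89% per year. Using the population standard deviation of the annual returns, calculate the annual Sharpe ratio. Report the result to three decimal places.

Mean return r̄ = -8.20 / 5 = -1.6400%
Σ(r − r̄)² = (-1.1 − (-1.6400))² + (-6.6 − (-1.6400))² + … = 57.3320
σ = √[57.3320 / 5] = 3.3862%
Sharpe = (r̄ − rf) / σ = (-1.6400 − 0.89) / 3.3862 = -2.5300 / 3.3862 = -0.7472

-0.747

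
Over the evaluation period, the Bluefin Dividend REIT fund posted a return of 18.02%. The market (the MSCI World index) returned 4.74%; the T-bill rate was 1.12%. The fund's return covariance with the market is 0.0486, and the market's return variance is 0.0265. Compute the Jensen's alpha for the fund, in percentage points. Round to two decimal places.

10.26

β = Cov / Var = 0.0486 / 0.0265 = 1.8340
E[R] = Rf + β(Rm − Rf) = 1.12% + 1.8340 × (4.74% − 1.12%) = 7.7591%
α = Rp − E[R] = 18.02% − 7.7591% = 10.2609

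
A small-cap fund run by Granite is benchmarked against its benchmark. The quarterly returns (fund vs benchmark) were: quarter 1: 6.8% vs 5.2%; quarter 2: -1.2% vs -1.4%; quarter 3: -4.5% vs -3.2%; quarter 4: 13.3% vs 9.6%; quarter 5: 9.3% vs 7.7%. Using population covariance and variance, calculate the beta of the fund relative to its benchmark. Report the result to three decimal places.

r̄p = 4.7400%,  r̄m = 3.5800%
Cov = Σ(rp − r̄p)(rm − r̄m) / 5 = 33.1768
Var(rm) = Σ(rm − r̄m)² / 5 = 25.3216
β = Cov / Var = 33.1768 / 25.3216 = 1.3102

1.310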